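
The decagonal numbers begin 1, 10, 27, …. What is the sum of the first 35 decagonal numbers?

57750

Σ i(4i−3) = 4Σi² − 3Σi over i = 1..35.
Σi = 630 and Σi² = 14910.
4·14910 − 3·630 = 57750.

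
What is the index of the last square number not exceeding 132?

Solve n² ≤ 132 for integer n.
n = 11 gives 121 ≤ 132, while n = 12 gives 144 > 132; so the answer is index 11.

11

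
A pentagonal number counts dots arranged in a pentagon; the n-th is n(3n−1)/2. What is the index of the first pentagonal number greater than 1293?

30

Solve n(3n−1)/2 > 1293 for integer n.
The largest n with value ≤ 1293 is 29 (since 1247 ≤ 1293 < 1335), so the first above is n = 30, value 1335.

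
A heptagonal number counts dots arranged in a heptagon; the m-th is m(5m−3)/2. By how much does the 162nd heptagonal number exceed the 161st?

Consecutive heptagonal numbers differ by 5n − 4: here 5·162 − 4 = 806.

806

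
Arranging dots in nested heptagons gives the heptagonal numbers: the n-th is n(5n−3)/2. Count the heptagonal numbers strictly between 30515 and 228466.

192

The n-th heptagonal number is n(5n−3)/2.
Smallest index with value > 30515: n = 111 (giving 30636).
Largest index with value < 228466: n = 302 (giving 227557).
Indices 111 through 302: 192 terms.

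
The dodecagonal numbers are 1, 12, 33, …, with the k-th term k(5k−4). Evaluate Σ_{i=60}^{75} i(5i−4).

361880

Σ i(5i−4) = 5Σi² − 4Σi over i = 60..75.
Σi = 2850 − 1770 = 1080 and Σi² = 143450 − 70210 = 73240.
5·73240 − 4·1080 = 361880.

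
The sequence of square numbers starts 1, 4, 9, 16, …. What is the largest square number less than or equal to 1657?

1600

Solve n² ≤ 1657 for integer n.
n = 40 gives 1600 ≤ 1657, while n = 41 gives 1681 > 1657; so the answer is 1600.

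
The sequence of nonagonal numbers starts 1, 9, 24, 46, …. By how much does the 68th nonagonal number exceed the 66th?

933

68·(7·68 − 5)/2 = 16014 and 66·(7·66 − 5)/2 = 15081.
Difference: 16014 − 15081 = 933.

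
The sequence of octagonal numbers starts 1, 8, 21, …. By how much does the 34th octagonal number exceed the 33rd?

199

Consecutive octagonal numbers differ by 6n − 5: here 6·34 − 5 = 199.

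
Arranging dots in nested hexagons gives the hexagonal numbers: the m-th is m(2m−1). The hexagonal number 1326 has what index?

26

Set n(2n−1) = 1326, giving 2n² − n − 1326 = 0.
The discriminant is 1 + 8·1326 = 10609, and √10609 = 103.
So n = (1 + 103) / 4 = 104/4 = 26.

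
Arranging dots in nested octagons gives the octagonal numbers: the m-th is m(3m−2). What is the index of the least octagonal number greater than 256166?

Solve n(3n−2) > 256166 for integer n.
The largest n with value ≤ 256166 is 292 (since 255208 ≤ 256166 < 256961), so the first above is n = 293, value 256961.

293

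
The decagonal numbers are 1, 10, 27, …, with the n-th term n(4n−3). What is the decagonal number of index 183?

133407

The 183rd decagonal number is n(4n−3) with n = 183.
183·(4·183 − 3) = 183·729 = 133407.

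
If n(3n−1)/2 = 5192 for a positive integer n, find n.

59

Set n(3n−1)/2 = 5192, giving 3n² − n − 10384 = 0.
The discriminant is 1 + 24·5192 = 124609, and √124609 = 353.
So n = (1 + 353) / 6 = 354/6 = 59.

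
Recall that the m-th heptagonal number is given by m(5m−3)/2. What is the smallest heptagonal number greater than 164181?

Solve n(5n−3)/2 > 164181 for integer n.
The largest n with value ≤ 164181 is 256 (since 163456 ≤ 164181 < 164737), so the first above is n = 257, value 164737.

164737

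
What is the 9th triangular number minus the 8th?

9

Consecutive triangular numbers differ by n: T_{9} − T_{8} = 9.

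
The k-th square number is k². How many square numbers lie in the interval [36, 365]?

The n-th square number is n².
Smallest index with value ≥ 36: n = 6 (giving 36).
Largest index with value ≤ 365: n = 19 (giving 361).
Indices 6 through 19: 14 terms.

14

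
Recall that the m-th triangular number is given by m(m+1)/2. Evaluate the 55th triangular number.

1540

The 55th triangular number is n(n+1)/2 with n = 55.
55·56/2 = 3080/2 = 1540.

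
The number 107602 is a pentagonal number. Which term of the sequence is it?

268

Set n(3n−1)/2 = 107602, giving 3n² − n − 215204 = 0.
So n = (1 + 1607) / 6 = 1608/6 = 268.
Check: 268·(3·268 − 1)/2 = 107602. ✓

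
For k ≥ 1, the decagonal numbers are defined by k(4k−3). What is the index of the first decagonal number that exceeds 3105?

29

Solve n(4n−3) > 3105 for integer n.
The largest n with value ≤ 3105 is 28 (since 3052 ≤ 3105 < 3277), so the first above is n = 29, value 3277.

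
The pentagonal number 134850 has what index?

Set n(3n−1)/2 = 134850, giving 3n² − n − 269700 = 0.
The discriminant is 1 + 24·134850 = 3236401, and √3236401 = 1799.
So n = (1 + 1799) / 6 = 1800/6 = 300.

300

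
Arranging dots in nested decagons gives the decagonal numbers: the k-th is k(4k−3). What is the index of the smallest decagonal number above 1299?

Solve n(4n−3) > 1299 for integer n.
The largest n with value ≤ 1299 is 18 (since 1242 ≤ 1299 < 1387), so the first above is n = 19, value 1387.

19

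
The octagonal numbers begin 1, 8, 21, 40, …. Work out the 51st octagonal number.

7701

The 51st octagonal number is n(3n−2) with n = 51.
51·(3·51 − 2) = 51·151 = 7701.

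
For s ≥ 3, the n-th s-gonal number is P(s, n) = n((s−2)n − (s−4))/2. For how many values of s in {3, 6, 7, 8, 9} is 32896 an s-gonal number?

1

s = 3: P(3, 256) = 32896. ✓
s = 6: P(6, 128) = 32640 and P(6, 129) = 33153; 32896 is not s-gonal.
s = 7: P(7, 115) = 32890 and P(7, 116) = 33466; 32896 is not s-gonal.
s = 8: P(8, 105) = 32865 and P(8, 106) = 33496; 32896 is not s-gonal.
s = 9: P(9, 97) = 32689 and P(9, 98) = 33369; 32896 is not s-gonal.
Hits: s ∈ {3} → 1.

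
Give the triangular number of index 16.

136

The 16th triangular number is n(n+1)/2 with n = 16.
16·17/2 = 272/2 = 136.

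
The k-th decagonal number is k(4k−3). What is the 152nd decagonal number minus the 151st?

Consecutive decagonal numbers differ by 8n − 7: here 8·152 − 7 = 1209.

1209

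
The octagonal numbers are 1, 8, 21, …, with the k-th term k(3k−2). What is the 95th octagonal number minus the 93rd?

95·(3·95 − 2) = 26885 and 93·(3·93 − 2) = 25761.
Difference: 26885 − 25761 = 1124.

1124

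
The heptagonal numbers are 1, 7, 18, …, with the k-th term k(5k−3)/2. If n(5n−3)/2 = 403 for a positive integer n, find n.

13

Set n(5n−3)/2 = 403, giving 5n² − 3n − 806 = 0.
The discriminant is 9 + 40·403 = 16129, and √16129 = 127.
So n = (3 + 127) / 10 = 130/10 = 13.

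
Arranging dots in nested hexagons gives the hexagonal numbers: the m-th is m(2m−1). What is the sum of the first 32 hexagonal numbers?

22352

Σ i(2i−1) = 2Σi² − Σi over i = 1..32.
Σi = 528 and Σi² = 11440.
2·11440 − 1·528 = 22352.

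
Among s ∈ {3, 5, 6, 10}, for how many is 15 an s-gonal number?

2

s = 3: P(3, 5) = 15. ✓
s = 5: P(5, 3) = 12 and P(5, 4) = 22; 15 is not s-gonal.
s = 6: P(6, 3) = 15. ✓
s = 10: P(10, 2) = 10 and P(10, 3) = 27; 15 is not s-gonal.
Hits: s ∈ {3, 6} → 2.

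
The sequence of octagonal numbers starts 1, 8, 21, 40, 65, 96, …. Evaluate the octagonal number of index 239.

239·(3·239 − 2) = 239·715 = 170885.

170885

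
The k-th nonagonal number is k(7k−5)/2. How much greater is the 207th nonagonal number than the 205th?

207·(7·207 − 5)/2 = 149454 and 205·(7·205 − 5)/2 = 146575.
Difference: 149454 − 146575 = 2879.

2879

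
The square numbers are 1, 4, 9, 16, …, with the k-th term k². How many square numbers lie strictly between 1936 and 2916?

The n-th square number is n².
Smallest index with value > 1936: n = 45 (giving 2025).
Largest index with value < 2916: n = 53 (giving 2809).
Indices 45 through 53: 9 terms.

9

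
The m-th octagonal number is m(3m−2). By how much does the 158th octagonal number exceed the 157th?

Consecutive octagonal numbers differ by 6n − 5: here 6·158 − 5 = 943.

943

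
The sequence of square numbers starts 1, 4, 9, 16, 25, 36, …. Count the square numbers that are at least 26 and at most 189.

The n-th square number is n².
Smallest index with value ≥ 26: n = 6 (giving 36).
Largest index with value ≤ 189: n = 13 (giving 169).
Indices 6 through 13: 8 terms.

8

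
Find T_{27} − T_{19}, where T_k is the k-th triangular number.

27·28/2 = 378 and 19·20/2 = 190.
Difference: 378 − 190 = 188.

188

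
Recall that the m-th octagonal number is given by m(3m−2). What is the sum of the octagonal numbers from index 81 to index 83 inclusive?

60030

Σ i(3i−2) = 3Σi² − 2Σi over i = 81..83.
Σi = 3486 − 3240 = 246 and Σi² = 194054 − 173880 = 20174.
3·20174 − 2·246 = 60030.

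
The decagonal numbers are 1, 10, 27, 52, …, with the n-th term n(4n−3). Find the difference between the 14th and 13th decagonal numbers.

105

Consecutive decagonal numbers differ by 8n − 7: here 8·14 − 7 = 105.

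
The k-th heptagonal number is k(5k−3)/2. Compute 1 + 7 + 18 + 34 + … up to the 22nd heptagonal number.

Σ i(5i−3)/2 = (5Σi² − 3Σi) / 2 over i = 1..22.
Σi = 253 and Σi² = 3795.
(5·3795 − 3·253) / 2 = 18216/2 = 9108.

9108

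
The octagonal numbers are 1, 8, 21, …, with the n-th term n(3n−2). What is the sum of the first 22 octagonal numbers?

Σ i(3i−2) = 3Σi² − 2Σi over i = 1..22.
Σi = 253 and Σi² = 3795.
3·3795 − 2·253 = 10879.

10879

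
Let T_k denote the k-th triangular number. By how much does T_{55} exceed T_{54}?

Consecutive triangular numbers differ by n: T_{55} − T_{54} = 55.

55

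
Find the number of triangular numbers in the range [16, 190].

14

The n-th triangular number is n(n+1)/2.
Smallest index with value ≥ 16: n = 6 (giving 21).
Largest index with value ≤ 190: n = 19 (giving 190).
Indices 6 through 19: 14 terms.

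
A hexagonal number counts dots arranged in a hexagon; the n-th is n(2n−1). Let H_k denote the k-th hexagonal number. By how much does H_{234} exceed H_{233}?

933

Consecutive hexagonal numbers differ by 4n − 3: here 4·234 − 3 = 933.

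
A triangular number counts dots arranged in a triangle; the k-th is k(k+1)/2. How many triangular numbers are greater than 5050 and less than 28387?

137

The n-th triangular number is n(n+1)/2.
Smallest index with value > 5050: n = 101 (giving 5151).
Largest index with value < 28387: n = 237 (giving 28203).
Indices 101 through 237: 137 terms.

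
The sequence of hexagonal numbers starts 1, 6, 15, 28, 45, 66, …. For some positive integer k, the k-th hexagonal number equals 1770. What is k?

Set n(2n−1) = 1770, giving 2n² − n − 1770 = 0.
So n = (1 + 119) / 4 = 120/4 = 30.
Check: 30·(2·30 − 1) = 1770. ✓

30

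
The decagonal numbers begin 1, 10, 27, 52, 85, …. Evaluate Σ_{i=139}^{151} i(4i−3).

Σ i(4i−3) = 4Σi² − 3Σi over i = 139..151.
Σi = 11476 − 9591 = 1885 and Σi² = 1159076 − 885569 = 273507.
4·273507 − 3·1885 = 1088373.

1088373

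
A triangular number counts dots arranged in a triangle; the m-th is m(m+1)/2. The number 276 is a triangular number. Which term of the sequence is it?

Set n(n+1)/2 = 276, giving n² + n − 552 = 0.
The discriminant is 1 + 8·276 = 2209, and √2209 = 47.
So n = (-1 + 47) / 2 = 46/2 = 23.

23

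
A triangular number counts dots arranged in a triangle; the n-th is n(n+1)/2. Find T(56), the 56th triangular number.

1596

The 56th triangular number is n(n+1)/2 with n = 56.
56·57/2 = 3192/2 = 1596.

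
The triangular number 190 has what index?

Set n(n+1)/2 = 190, giving n² + n − 380 = 0.
So n = (-1 + 39) / 2 = 38/2 = 19.

19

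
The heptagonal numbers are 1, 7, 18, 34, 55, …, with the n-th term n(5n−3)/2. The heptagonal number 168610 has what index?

260

Set n(5n−3)/2 = 168610, giving 5n² − 3n − 337220 = 0.
So n = (3 + 2597) / 10 = 2600/10 = 260.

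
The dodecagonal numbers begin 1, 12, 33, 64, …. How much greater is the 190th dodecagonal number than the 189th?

1891

Consecutive dodecagonal numbers differ by 10n − 9: here 10·190 − 9 = 1891.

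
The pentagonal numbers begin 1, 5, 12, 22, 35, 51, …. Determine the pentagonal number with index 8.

The 8th pentagonal number is n(3n−1)/2 with n = 8.
8·(3·8 − 1)/2 = 8·23/2 = 92.

92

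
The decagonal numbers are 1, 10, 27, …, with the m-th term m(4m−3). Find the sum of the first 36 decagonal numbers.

62826

Σ i(4i−3) = 4Σi² − 3Σi over i = 1..36.
Σi = 666 and Σi² = 16206.
4·16206 − 3·666 = 62826.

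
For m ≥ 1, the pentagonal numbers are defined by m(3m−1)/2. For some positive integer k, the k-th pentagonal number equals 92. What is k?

8

Set n(3n−1)/2 = 92, giving 3n² − n − 184 = 0.
So n = (1 + 47) / 6 = 48/6 = 8.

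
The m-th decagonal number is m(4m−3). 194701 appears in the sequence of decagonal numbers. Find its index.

221

Set n(4n−3) = 194701, giving 4n² − 3n − 194701 = 0.
So n = (3 + 1765) / 8 = 1768/8 = 221.
Check: 221·(4·221 − 3) = 194701. ✓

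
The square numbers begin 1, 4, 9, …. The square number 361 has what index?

We need n² = 361, so n = √361 = 19.
Check: 19² = 361. ✓

19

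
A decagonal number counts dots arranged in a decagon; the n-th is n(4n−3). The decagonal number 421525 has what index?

325

Set n(4n−3) = 421525, giving 4n² − 3n − 421525 = 0.
The discriminant is 9 + 16·421525 = 6744409, and √6744409 = 2597.
So n = (3 + 2597) / 8 = 2600/8 = 325.
Check: 325·(4·325 − 3) = 421525. ✓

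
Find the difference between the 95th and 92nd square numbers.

561

95² = 9025 and 92² = 8464.
Difference: 9025 − 8464 = 561.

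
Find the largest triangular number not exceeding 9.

Solve n(n+1)/2 ≤ 9 for integer n.
n = 3 gives 6 ≤ 9, while n = 4 gives 10 > 9; so the answer is 6.

6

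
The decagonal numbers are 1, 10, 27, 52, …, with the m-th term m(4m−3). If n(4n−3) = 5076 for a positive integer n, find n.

Set n(4n−3) = 5076, giving 4n² − 3n − 5076 = 0.
The discriminant is 9 + 16·5076 = 81225, and √81225 = 285.
So n = (3 + 285) / 8 = 288/8 = 36.

36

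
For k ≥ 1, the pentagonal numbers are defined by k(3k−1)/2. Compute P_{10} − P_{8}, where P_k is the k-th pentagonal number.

53

10·(3·10 − 1)/2 = 145 and 8·(3·8 − 1)/2 = 92.
Difference: 145 − 92 = 53.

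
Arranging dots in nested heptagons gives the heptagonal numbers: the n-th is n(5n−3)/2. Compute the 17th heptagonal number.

697

17·(5·17 − 3)/2 = 17·82/2 = 17·41 = 697.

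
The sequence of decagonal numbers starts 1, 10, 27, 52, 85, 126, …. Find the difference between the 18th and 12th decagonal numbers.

702

18·(4·18 − 3) = 1242 and 12·(4·12 − 3) = 540.
Difference: 1242 − 540 = 702.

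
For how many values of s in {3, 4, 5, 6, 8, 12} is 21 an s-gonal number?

s = 3: P(3, 6) = 21. ✓
s = 4: P(4, 4) = 16 and P(4, 5) = 25; 21 is not s-gonal.
s = 5: P(5, 3) = 12 and P(5, 4) = 22; 21 is not s-gonal.
s = 6: P(6, 3) = 15 and P(6, 4) = 28; 21 is not s-gonal.
s = 8: P(8, 3) = 21. ✓
s = 12: P(12, 2) = 12 and P(12, 3) = 33; 21 is not s-gonal.
Hits: s ∈ {3, 8} → 2.

2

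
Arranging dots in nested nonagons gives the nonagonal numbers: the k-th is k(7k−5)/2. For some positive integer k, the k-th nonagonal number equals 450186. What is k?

359

Set n(7n−5)/2 = 450186, giving 7n² − 5n − 900372 = 0.
The discriminant is 25 + 56·450186 = 25210441, and √25210441 = 5021.
So n = (5 + 5021) / 14 = 5026/14 = 359.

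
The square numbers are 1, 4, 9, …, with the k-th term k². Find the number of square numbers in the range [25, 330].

The n-th square number is n².
Smallest index with value ≥ 25: n = 5 (giving 25).
Largest index with value ≤ 330: n = 18 (giving 324).
Indices 5 through 18: 14 terms.

14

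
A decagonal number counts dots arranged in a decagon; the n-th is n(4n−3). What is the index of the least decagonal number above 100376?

Solve n(4n−3) > 100376 for integer n.
The largest n with value ≤ 100376 is 158 (since 99382 ≤ 100376 < 100647), so the first above is n = 159, value 100647.

159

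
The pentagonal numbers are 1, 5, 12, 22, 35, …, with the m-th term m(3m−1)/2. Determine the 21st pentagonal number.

651

The 21st pentagonal number is n(3n−1)/2 with n = 21.
21·(3·21 − 1)/2 = 21·62/2 = 21·31 = 651.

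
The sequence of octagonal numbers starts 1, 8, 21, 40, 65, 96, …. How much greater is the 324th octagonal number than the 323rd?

1939

Consecutive octagonal numbers differ by 6n − 5: here 6·324 − 5 = 1939.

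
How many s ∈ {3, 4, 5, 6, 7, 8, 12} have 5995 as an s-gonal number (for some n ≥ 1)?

2

s = 3: P(3, 109) = 5995. ✓
s = 4: P(4, 77) = 5929 and P(4, 78) = 6084; 5995 is not s-gonal.
s = 5: P(5, 63) = 5922 and P(5, 64) = 6112; 5995 is not s-gonal.
s = 6: P(6, 55) = 5995. ✓
s = 7: P(7, 49) = 5929 and P(7, 50) = 6175; 5995 is not s-gonal.
s = 8: P(8, 45) = 5985 and P(8, 46) = 6256; 5995 is not s-gonal.
s = 12: P(12, 35) = 5985 and P(12, 36) = 6336; 5995 is not s-gonal.
Hits: s ∈ {3, 6} → 2.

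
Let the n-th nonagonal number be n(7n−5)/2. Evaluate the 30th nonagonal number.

3075

The 30th nonagonal number is n(7n−5)/2 with n = 30.
30·(7·30 − 5)/2 = 30·205/2 = 3075.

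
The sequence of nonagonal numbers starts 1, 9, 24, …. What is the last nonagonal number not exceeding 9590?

Solve n(7n−5)/2 ≤ 9590 for integer n.
n = 52 gives 9334 ≤ 9590, while n = 53 gives 9699 > 9590; so the answer is 9334.

9334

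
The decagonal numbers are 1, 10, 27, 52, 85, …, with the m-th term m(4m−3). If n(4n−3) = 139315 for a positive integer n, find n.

187

Set n(4n−3) = 139315, giving 4n² − 3n − 139315 = 0.
The discriminant is 9 + 16·139315 = 2229049, and √2229049 = 1493.
So n = (3 + 1493) / 8 = 1496/8 = 187.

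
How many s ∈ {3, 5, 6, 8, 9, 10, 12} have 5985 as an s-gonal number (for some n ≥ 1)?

2

s = 3: P(3, 108) = 5886 and P(3, 109) = 5995; 5985 is not s-gonal.
s = 5: P(5, 63) = 5922 and P(5, 64) = 6112; 5985 is not s-gonal.
s = 6: P(6, 54) = 5778 and P(6, 55) = 5995; 5985 is not s-gonal.
s = 8: P(8, 45) = 5985. ✓
s = 9: P(9, 41) = 5781 and P(9, 42) = 6069; 5985 is not s-gonal.
s = 10: P(10, 39) = 5967 and P(10, 40) = 6280; 5985 is not s-gonal.
s = 12: P(12, 35) = 5985. ✓
Hits: s ∈ {8, 12} → 2.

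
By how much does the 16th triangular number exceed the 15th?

Consecutive triangular numbers differ by n: T_{16} − T_{15} = 16.

16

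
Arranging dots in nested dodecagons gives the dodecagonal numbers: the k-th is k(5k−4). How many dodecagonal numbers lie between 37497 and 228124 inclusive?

The n-th dodecagonal number is n(5n−4).
Smallest index with value ≥ 37497: n = 87 (giving 37497).
Largest index with value ≤ 228124: n = 214 (giving 228124).
Indices 87 through 214: 128 terms.

128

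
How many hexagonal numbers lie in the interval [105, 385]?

7

The n-th hexagonal number is n(2n−1).
Smallest index with value ≥ 105: n = 8 (giving 120).
Largest index with value ≤ 385: n = 14 (giving 378).
Indices 8 through 14: 7 terms.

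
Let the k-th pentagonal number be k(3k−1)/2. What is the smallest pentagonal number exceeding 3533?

3577

Solve n(3n−1)/2 > 3533 for integer n.
The largest n with value ≤ 3533 is 48 (since 3432 ≤ 3533 < 3577), so the first above is n = 49, value 3577.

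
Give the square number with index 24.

576

24² = 576.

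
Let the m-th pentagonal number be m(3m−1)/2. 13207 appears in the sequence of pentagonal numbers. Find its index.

94

Set n(3n−1)/2 = 13207, giving 3n² − n − 26414 = 0.
The discriminant is 1 + 24·13207 = 316969, and √316969 = 563.
So n = (1 + 563) / 6 = 564/6 = 94.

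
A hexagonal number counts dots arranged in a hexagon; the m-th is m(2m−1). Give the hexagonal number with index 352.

The 352nd hexagonal number is n(2n−1) with n = 352.
352·(2·352 − 1) = 352·703 = 247456.

247456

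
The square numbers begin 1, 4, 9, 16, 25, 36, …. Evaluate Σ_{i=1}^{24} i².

Σ_{i=1}^{24} i² = 24·25·49/6 = 4900.

4900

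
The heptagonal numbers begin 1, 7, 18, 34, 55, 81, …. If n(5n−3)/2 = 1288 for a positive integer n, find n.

23

Set n(5n−3)/2 = 1288, giving 5n² − 3n − 2576 = 0.
The discriminant is 9 + 40·1288 = 51529, and √51529 = 227.
So n = (3 + 227) / 10 = 230/10 = 23.
Check: 23·(5·23 − 3)/2 = 1288. ✓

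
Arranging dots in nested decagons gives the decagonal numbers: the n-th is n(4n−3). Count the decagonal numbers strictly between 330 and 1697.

The n-th decagonal number is n(4n−3).
Smallest index with value > 330: n = 10 (giving 370).
Largest index with value < 1697: n = 20 (giving 1540).
Indices 10 through 20: 11 terms.

11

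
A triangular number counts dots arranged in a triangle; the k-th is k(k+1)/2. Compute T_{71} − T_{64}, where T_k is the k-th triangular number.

476

71·72/2 = 2556 and 64·65/2 = 2080.
Difference: 2556 − 2080 = 476.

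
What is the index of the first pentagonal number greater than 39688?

163

Solve n(3n−1)/2 > 39688 for integer n.
The largest n with value ≤ 39688 is 162 (since 39285 ≤ 39688 < 39772), so the first above is n = 163, value 39772.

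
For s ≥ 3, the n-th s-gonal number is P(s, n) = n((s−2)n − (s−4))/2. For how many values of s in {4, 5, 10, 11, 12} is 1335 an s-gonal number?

s = 4: P(4, 36) = 1296 and P(4, 37) = 1369; 1335 is not s-gonal.
s = 5: P(5, 30) = 1335. ✓
s = 10: P(10, 18) = 1242 and P(10, 19) = 1387; 1335 is not s-gonal.
s = 11: P(11, 17) = 1241 and P(11, 18) = 1395; 1335 is not s-gonal.
s = 12: P(12, 16) = 1216 and P(12, 17) = 1377; 1335 is not s-gonal.
Hits: s ∈ {5} → 1.

1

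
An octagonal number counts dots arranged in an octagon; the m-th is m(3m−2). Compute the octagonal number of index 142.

60208

The 142nd octagonal number is n(3n−2) with n = 142.
142·(3·142 − 2) = 142·424 = 60208.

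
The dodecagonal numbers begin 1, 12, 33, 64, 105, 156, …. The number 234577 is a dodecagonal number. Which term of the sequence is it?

217

Set n(5n−4) = 234577, giving 5n² − 4n − 234577 = 0.
The discriminant is 16 + 20·234577 = 4691556, and √4691556 = 2166.
So n = (4 + 2166) / 10 = 2170/10 = 217.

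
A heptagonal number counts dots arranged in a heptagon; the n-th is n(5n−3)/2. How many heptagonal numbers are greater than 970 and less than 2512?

11

The n-th heptagonal number is n(5n−3)/2.
Smallest index with value > 970: n = 21 (giving 1071).
Largest index with value < 2512: n = 31 (giving 2356).
Indices 21 through 31: 11 terms.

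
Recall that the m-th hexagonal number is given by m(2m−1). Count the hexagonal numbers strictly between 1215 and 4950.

The n-th hexagonal number is n(2n−1).
Smallest index with value > 1215: n = 25 (giving 1225).
Largest index with value < 4950: n = 49 (giving 4753).
Indices 25 through 49: 25 terms.

25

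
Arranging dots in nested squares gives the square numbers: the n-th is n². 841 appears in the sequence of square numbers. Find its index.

29

We need n² = 841, so n = √841 = 29.
Check: 29² = 841. ✓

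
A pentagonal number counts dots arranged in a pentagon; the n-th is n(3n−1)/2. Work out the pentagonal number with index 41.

2501

The 41st pentagonal number is n(3n−1)/2 with n = 41.
41·(3·41 − 1)/2 = 41·122/2 = 41·61 = 2501.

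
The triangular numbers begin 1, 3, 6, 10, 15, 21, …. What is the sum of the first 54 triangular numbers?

Σ i(i+1)/2 = (Σi² + Σi) / 2 over i = 1..54.
Σi = 1485 and Σi² = 53955.
(1·53955 + 1·1485) / 2 = 55440/2 = 27720.

27720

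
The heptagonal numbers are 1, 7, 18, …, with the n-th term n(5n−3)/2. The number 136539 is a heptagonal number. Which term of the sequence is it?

234

Set n(5n−3)/2 = 136539, giving 5n² − 3n − 273078 = 0.
So n = (3 + 2337) / 10 = 2340/10 = 234.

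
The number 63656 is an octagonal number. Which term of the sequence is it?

146

Set n(3n−2) = 63656, giving 3n² − 2n − 63656 = 0.
So n = (2 + 874) / 6 = 876/6 = 146.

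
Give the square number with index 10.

The 10th square number is n² with n = 10.
10² = 100.

100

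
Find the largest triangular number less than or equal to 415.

406

Solve n(n+1)/2 ≤ 415 for integer n.
n = 28 gives 406 ≤ 415, while n = 29 gives 435 > 415; so the answer is 406.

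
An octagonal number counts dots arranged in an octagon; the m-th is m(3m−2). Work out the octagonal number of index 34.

The 34th octagonal number is n(3n−2) with n = 34.
34·(3·34 − 2) = 34·100 = 3400.

3400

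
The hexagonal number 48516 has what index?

156

Set n(2n−1) = 48516, giving 2n² − n − 48516 = 0.
So n = (1 + 623) / 4 = 624/4 = 156.
Check: 156·(2·156 − 1) = 48516. ✓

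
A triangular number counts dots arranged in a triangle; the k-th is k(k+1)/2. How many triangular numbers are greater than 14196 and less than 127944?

337

The n-th triangular number is n(n+1)/2.
Smallest index with value > 14196: n = 169 (giving 14365).
Largest index with value < 127944: n = 505 (giving 127765).
Indices 169 through 505: 337 terms.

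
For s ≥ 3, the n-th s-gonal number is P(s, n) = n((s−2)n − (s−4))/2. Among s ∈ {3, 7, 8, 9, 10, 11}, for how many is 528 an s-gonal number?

1

s = 3: P(3, 32) = 528. ✓
s = 7: P(7, 14) = 469 and P(7, 15) = 540; 528 is not s-gonal.
s = 8: P(8, 13) = 481 and P(8, 14) = 560; 528 is not s-gonal.
s = 9: P(9, 12) = 474 and P(9, 13) = 559; 528 is not s-gonal.
s = 10: P(10, 11) = 451 and P(10, 12) = 540; 528 is not s-gonal.
s = 11: P(11, 11) = 506 and P(11, 12) = 606; 528 is not s-gonal.
Hits: s ∈ {3} → 1.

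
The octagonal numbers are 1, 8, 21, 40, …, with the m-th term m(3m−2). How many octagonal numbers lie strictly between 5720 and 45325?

The n-th octagonal number is n(3n−2).
Smallest index with value > 5720: n = 45 (giving 5985).
Largest index with value < 45325: n = 123 (giving 45141).
Indices 45 through 123: 79 terms.

79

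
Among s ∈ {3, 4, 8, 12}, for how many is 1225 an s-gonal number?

s = 3: P(3, 49) = 1225. ✓
s = 4: P(4, 35) = 1225. ✓
s = 8: P(8, 20) = 1160 and P(8, 21) = 1281; 1225 is not s-gonal.
s = 12: P(12, 16) = 1216 and P(12, 17) = 1377; 1225 is not s-gonal.
Hits: s ∈ {3, 4} → 2.

2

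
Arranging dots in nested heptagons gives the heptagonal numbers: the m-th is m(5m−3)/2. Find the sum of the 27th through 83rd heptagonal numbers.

464930

Σ i(5i−3)/2 = (5Σi² − 3Σi) / 2 over i = 27..83.
Σi = 3486 − 351 = 3135 and Σi² = 194054 − 6201 = 187853.
(5·187853 − 3·3135) / 2 = 929860/2 = 464930.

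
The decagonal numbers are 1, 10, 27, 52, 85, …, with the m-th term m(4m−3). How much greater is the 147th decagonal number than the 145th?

147·(4·147 − 3) = 85995 and 145·(4·145 − 3) = 83665.
Difference: 85995 − 83665 = 2330.

2330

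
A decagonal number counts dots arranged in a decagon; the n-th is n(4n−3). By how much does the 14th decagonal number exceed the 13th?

Consecutive decagonal numbers differ by 8n − 7: here 8·14 − 7 = 105.

105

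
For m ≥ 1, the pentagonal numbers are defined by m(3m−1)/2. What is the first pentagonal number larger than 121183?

Solve n(3n−1)/2 > 121183 for integer n.
The largest n with value ≤ 121183 is 284 (since 120842 ≤ 121183 < 121695), so the first above is n = 285, value 121695.

121695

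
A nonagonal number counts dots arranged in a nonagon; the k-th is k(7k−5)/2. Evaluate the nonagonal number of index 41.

The 41st nonagonal number is n(7n−5)/2 with n = 41.
41·(7·41 − 5)/2 = 41·282/2 = 41·141 = 5781.

5781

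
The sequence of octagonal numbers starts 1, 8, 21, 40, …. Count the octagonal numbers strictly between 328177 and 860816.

The n-th octagonal number is n(3n−2).
Smallest index with value > 328177: n = 332 (giving 330008).
Largest index with value < 860816: n = 535 (giving 857605).
Indices 332 through 535: 204 terms.

204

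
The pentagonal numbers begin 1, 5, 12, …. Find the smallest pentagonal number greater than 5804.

5922

Solve n(3n−1)/2 > 5804 for integer n.
The largest n with value ≤ 5804 is 62 (since 5735 ≤ 5804 < 5922), so the first above is n = 63, value 5922.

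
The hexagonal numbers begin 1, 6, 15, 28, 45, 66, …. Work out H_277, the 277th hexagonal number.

153181

The 277th hexagonal number is n(2n−1) with n = 277.
277·(2·277 − 1) = 277·553 = 153181.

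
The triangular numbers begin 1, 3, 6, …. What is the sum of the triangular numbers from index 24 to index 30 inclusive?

Σ i(i+1)/2 = (Σi² + Σi) / 2 over i = 24..30.
Σi = 465 − 276 = 189 and Σi² = 9455 − 4324 = 5131.
(1·5131 + 1·189) / 2 = 5320/2 = 2660.

2660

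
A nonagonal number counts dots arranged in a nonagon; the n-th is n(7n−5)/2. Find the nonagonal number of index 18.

18·(7·18 − 5)/2 = 18·121/2 = 1089.

1089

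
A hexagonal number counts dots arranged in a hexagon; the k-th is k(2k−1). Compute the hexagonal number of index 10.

190

The 10th hexagonal number is n(2n−1) with n = 10.
10·(2·10 − 1) = 10·19 = 190.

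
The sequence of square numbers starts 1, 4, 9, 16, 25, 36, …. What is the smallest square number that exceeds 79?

Solve n² > 79 for integer n.
The largest n with value ≤ 79 is 8 (since 64 ≤ 79 < 81), so the first above is n = 9, value 81.

81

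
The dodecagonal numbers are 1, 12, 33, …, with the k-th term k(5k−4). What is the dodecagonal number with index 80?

31680

80·(5·80 − 4) = 80·396 = 31680.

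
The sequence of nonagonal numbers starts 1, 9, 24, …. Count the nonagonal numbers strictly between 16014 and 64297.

The n-th nonagonal number is n(7n−5)/2.
Smallest index with value > 16014: n = 69 (giving 16491).
Largest index with value < 64297: n = 135 (giving 63450).
Indices 69 through 135: 67 terms.

67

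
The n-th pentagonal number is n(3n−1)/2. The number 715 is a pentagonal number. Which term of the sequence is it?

Set n(3n−1)/2 = 715, giving 3n² − n − 1430 = 0.
The discriminant is 1 + 24·715 = 17161, and √17161 = 131.
So n = (1 + 131) / 6 = 132/6 = 22.

22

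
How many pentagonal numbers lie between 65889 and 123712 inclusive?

78

The n-th pentagonal number is n(3n−1)/2.
Smallest index with value ≥ 65889: n = 210 (giving 66045).
Largest index with value ≤ 123712: n = 287 (giving 123410).
Indices 210 through 287: 78 terms.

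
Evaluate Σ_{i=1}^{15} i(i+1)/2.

680

Σ i(i+1)/2 = (Σi² + Σi) / 2 over i = 1..15.
Σi = 120 and Σi² = 1240.
(1·1240 + 1·120) / 2 = 1360/2 = 680.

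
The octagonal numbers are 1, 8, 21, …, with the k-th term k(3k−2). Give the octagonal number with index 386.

446216

386·(3·386 − 2) = 386·1156 = 446216.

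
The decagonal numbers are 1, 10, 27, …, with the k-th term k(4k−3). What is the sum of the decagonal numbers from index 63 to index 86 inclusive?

532060

Σ i(4i−3) = 4Σi² − 3Σi over i = 63..86.
Σi = 3741 − 1953 = 1788 and Σi² = 215731 − 81375 = 134356.
4·134356 − 3·1788 = 532060.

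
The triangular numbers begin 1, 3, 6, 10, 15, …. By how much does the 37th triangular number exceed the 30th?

37·38/2 = 703 and 30·31/2 = 465.
Difference: 703 − 465 = 238.

238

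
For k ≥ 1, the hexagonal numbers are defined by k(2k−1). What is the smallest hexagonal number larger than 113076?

114003

Solve n(2n−1) > 113076 for integer n.
The largest n with value ≤ 113076 is 238 (since 113050 ≤ 113076 < 114003), so the first above is n = 239, value 114003.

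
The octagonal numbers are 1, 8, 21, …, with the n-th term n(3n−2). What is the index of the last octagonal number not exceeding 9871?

Solve n(3n−2) ≤ 9871 for integer n.
n = 57 gives 9633 ≤ 9871, while n = 58 gives 9976 > 9871; so the answer is index 57.

57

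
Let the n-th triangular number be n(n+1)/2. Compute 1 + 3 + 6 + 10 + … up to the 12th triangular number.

Σ i(i+1)/2 = (Σi² + Σi) / 2 over i = 1..12.
Σi = 78 and Σi² = 650.
(1·650 + 1·78) / 2 = 728/2 = 364.

364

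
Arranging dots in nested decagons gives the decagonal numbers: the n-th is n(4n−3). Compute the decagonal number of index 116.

The 116th decagonal number is n(4n−3) with n = 116.
116·(4·116 − 3) = 116·461 = 53476.

53476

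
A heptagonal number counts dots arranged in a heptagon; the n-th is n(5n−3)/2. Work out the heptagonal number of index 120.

120·(5·120 − 3)/2 = 120·597/2 = 35820.

35820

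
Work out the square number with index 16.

256

16² = 256.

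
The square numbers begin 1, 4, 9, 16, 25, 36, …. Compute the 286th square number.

81796

The 286th square number is n² with n = 286.
286² = 81796.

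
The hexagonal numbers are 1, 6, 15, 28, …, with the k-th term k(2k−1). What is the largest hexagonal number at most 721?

Solve n(2n−1) ≤ 721 for integer n.
n = 19 gives 703 ≤ 721, while n = 20 gives 780 > 721; so the answer is 703.

703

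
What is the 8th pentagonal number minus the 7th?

22

Consecutive pentagonal numbers differ by 3n − 2: here 3·8 − 2 = 22.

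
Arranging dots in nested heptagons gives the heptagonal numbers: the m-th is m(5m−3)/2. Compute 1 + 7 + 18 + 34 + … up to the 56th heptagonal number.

147896

Σ i(5i−3)/2 = (5Σi² − 3Σi) / 2 over i = 1..56.
Σi = 1596 and Σi² = 60116.
(5·60116 − 3·1596) / 2 = 295792/2 = 147896.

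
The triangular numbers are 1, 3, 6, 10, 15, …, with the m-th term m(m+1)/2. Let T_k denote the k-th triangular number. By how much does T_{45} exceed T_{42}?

132

45·46/2 = 1035 and 42·43/2 = 903.
Difference: 1035 − 903 = 132.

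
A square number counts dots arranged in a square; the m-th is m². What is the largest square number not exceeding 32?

25

Solve n² ≤ 32 for integer n.
n = 5 gives 25 ≤ 32, while n = 6 gives 36 > 32; so the answer is 25.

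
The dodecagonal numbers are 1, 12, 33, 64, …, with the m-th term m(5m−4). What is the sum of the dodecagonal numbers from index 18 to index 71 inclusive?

Σ i(5i−4) = 5Σi² − 4Σi over i = 18..71.
Σi = 2556 − 153 = 2403 and Σi² = 121836 − 1785 = 120051.
5·120051 − 4·2403 = 590643.

590643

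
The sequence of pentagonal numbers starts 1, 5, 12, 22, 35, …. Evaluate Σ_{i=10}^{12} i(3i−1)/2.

531

Σ i(3i−1)/2 = (3Σi² − Σi) / 2 over i = 10..12.
Σi = 78 − 45 = 33 and Σi² = 650 − 285 = 365.
(3·365 − 1·33) / 2 = 1062/2 = 531.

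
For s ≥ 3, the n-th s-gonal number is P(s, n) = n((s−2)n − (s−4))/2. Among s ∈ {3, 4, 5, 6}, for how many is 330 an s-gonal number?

1

s = 3: P(3, 25) = 325 and P(3, 26) = 351; 330 is not s-gonal.
s = 4: P(4, 18) = 324 and P(4, 19) = 361; 330 is not s-gonal.
s = 5: P(5, 15) = 330. ✓
s = 6: P(6, 13) = 325 and P(6, 14) = 378; 330 is not s-gonal.
Hits: s ∈ {5} → 1.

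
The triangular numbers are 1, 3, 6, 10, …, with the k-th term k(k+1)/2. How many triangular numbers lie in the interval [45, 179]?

The n-th triangular number is n(n+1)/2.
Smallest index with value ≥ 45: n = 9 (giving 45).
Largest index with value ≤ 179: n = 18 (giving 171).
Indices 9 through 18: 10 terms.

10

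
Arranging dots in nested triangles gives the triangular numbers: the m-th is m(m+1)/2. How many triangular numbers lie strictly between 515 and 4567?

64

The n-th triangular number is n(n+1)/2.
Smallest index with value > 515: n = 32 (giving 528).
Largest index with value < 4567: n = 95 (giving 4560).
Indices 32 through 95: 64 terms.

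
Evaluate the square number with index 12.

The 12th square number is n² with n = 12.
12² = 144.

144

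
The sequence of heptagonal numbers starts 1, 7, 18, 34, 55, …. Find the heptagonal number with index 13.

The 13th heptagonal number is n(5n−3)/2 with n = 13.
13·(5·13 − 3)/2 = 13·62/2 = 13·31 = 403.

403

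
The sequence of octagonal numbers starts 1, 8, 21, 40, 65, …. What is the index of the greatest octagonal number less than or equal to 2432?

Solve n(3n−2) ≤ 2432 for integer n.
n = 28 gives 2296 ≤ 2432, while n = 29 gives 2465 > 2432; so the answer is index 28.

28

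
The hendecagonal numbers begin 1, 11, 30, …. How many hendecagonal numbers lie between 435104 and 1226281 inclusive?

211

The n-th hendecagonal number is n(9n−7)/2.
Smallest index with value ≥ 435104: n = 312 (giving 436956).
Largest index with value ≤ 1226281: n = 522 (giving 1224351).
Indices 312 through 522: 211 terms.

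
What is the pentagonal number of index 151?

34126

The 151st pentagonal number is n(3n−1)/2 with n = 151.
151·(3·151 − 1)/2 = 151·452/2 = 151·226 = 34126.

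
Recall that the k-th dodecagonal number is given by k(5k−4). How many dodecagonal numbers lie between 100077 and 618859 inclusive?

211

The n-th dodecagonal number is n(5n−4).
Smallest index with value ≥ 100077: n = 142 (giving 100252).
Largest index with value ≤ 618859: n = 352 (giving 618112).
Indices 142 through 352: 211 terms.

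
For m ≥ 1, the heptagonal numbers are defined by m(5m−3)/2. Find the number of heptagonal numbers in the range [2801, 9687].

29

The n-th heptagonal number is n(5n−3)/2.
Smallest index with value ≥ 2801: n = 34 (giving 2839).
Largest index with value ≤ 9687: n = 62 (giving 9517).
Indices 34 through 62: 29 terms.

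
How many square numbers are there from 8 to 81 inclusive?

The n-th square number is n².
Smallest index with value ≥ 8: n = 3 (giving 9).
Largest index with value ≤ 81: n = 9 (giving 81).
Indices 3 through 9: 7 terms.

7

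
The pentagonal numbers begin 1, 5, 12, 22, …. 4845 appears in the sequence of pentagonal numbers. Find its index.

57

Set n(3n−1)/2 = 4845, giving 3n² − n − 9690 = 0.
The discriminant is 1 + 24·4845 = 116281, and √116281 = 341.
So n = (1 + 341) / 6 = 342/6 = 57.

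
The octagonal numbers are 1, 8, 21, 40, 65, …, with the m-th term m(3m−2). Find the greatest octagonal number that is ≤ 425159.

423376

Solve n(3n−2) ≤ 425159 for integer n.
n = 376 gives 423376 ≤ 425159, while n = 377 gives 425633 > 425159; so the answer is 423376.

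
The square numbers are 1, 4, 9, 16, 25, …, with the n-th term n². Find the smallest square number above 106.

121

Solve n² > 106 for integer n.
The largest n with value ≤ 106 is 10 (since 100 ≤ 106 < 121), so the first above is n = 11, value 121.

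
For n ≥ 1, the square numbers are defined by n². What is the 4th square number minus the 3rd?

n² − (n−1)² = 2n − 1, so 4² − 3² = 2·4 − 1 = 7.

7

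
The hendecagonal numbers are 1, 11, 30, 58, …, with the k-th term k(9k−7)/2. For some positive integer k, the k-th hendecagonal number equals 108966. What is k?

Set n(9n−7)/2 = 108966, giving 9n² − 7n − 217932 = 0.
The discriminant is 49 + 72·108966 = 7845601, and √7845601 = 2801.
So n = (7 + 2801) / 18 = 2808/18 = 156.

156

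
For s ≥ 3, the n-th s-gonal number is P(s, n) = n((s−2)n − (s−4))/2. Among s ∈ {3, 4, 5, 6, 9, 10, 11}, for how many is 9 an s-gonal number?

2

s = 3: P(3, 3) = 6 and P(3, 4) = 10; 9 is not s-gonal.
s = 4: P(4, 3) = 9. ✓
s = 5: P(5, 2) = 5 and P(5, 3) = 12; 9 is not s-gonal.
s = 6: P(6, 2) = 6 and P(6, 3) = 15; 9 is not s-gonal.
s = 9: P(9, 2) = 9. ✓
s = 10: P(10, 1) = 1 and P(10, 2) = 10; 9 is not s-gonal.
s = 11: P(11, 1) = 1 and P(11, 2) = 11; 9 is not s-gonal.
Hits: s ∈ {4, 9} → 2.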